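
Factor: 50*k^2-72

2*(5*k+6)*(5*k-6)

Factor out 2, leaving 25*k^2-36, which is a difference of two squares.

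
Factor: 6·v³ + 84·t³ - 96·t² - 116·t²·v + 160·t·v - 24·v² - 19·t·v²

Group: 2·t·(42·t² + 5·t·v - 48·t - 2·v² + 8·v) - 3·v·(42·t² + 5·t·v - 48·t - 2·v² + 8·v); both groups contain (42·t² + 5·t·v - 48·t - 2·v² + 8·v), so (2·t - 3·v) is a factor with cofactor 42·t² + 5·t·v - 48·t - 2·v² + 8·v.
The cofactor groups again: 42·t² + 5·t·v - 48·t - 2·v² + 8·v = 6·t·(7·t + 2·v - 8) - v·(7·t + 2·v - 8); both groups contain (7·t + 2·v - 8), giving (6·t - v)·(7·t + 2·v - 8).

(2·t - 3·v)·(6·t - v)·(7·t + 2·v - 8)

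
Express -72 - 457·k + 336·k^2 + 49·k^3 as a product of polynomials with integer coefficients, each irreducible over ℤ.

(7·k + 1)·(7·k - 9)·(k + 8)

Trying the rational-root candidates, k = -8 is a root, giving the factor (k + 8) and quotient 49·k^2 - 56·k - 9.
The remaining quadratic factors as (7·k + 1)(7·k - 9).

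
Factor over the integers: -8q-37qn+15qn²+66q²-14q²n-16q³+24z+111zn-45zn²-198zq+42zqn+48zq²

Group: 8q(6zq+9zn-24z-2q²-3qn+8q) + (-5n-1)(6zq+9zn-24z-2q²-3qn+8q); both groups contain (6zq+9zn-24z-2q²-3qn+8q), so (8q-5n-1) is a factor with cofactor 6zq+9zn-24z-2q²-3qn+8q.
The cofactor groups again: 6zq+9zn-24z-2q²-3qn+8q = 2q(3z-q) + (3n-8)(3z-q); both groups contain (3z-q), giving (2q+3n-8)(3z-q).

(8q-5n-1)(3z-q)(2q+3n-8)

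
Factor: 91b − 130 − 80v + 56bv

(7b − 10)(8v + 13)

Group as (56bv + 91b) + (−80v − 130) = 7b(8v + 13) − 10(8v + 13).
Both groups share the factor (8v + 13).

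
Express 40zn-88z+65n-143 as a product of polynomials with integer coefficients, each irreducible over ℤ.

(5n-11)(8z+13)

Group as (40zn-88z) + (65n-143) = 8z(5n-11) + 13(5n-11).
Both groups share the factor (5n-11).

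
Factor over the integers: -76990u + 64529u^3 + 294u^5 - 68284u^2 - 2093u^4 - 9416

Trying the rational-root candidates, u = 11/6 is a root, so (6u - 11) divides it; the quotient is 49u^4 - 259u^3 + 10280u^2 + 7466u + 856.
Then u = -1/7 is a root, so (7u + 1) is a factor; dividing leaves 7u^3 - 38u^2 + 1474u + 856.
Continuing, u = -4/7 is a root, giving the factor (7u + 4) and quotient u^2 - 6u + 214.
The quadratic u^2 - 6u + 214 has discriminant -820 < 0 and is irreducible over ℤ.

(6u - 11)(7u + 1)(7u + 4)(u^2 - 6u + 214)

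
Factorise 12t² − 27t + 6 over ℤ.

3(4t − 1)(t − 2)

Pull out the common factor 3, then factor the remaining trinomial.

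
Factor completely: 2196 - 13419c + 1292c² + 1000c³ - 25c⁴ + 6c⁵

(6c - 1)(c + 4)(c - 3)(c² - 5c + 183)

By the rational root theorem, c = 1/6 is a root, so (6c - 1) is a factor; dividing leaves c⁴ - 4c³ + 166c² + 243c - 2196.
Next, c = 3 is a root, giving the factor (c - 3) and quotient c³ - c² + 163c + 732.
Then c = -4 is a root, so (c + 4) divides it; the quotient is c² - 5c + 183.
The quadratic c² - 5c + 183 has discriminant -707 < 0 and is irreducible over ℤ.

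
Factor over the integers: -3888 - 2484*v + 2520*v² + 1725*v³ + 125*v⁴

By the rational root theorem, v = -12 is a root, giving the factor (v + 12) and quotient 125*v³ + 225*v² - 180*v - 324.
Continuing, v = 6/5 is a root, so (5*v - 6) is a factor; dividing leaves 25*v² + 75*v + 54.
The remaining quadratic factors as (5*v + 6)(5*v + 9).

(5*v + 6)*(5*v + 9)*(5*v - 6)*(v + 12)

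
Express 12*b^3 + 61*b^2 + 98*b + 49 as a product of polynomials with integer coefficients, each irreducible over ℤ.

Testing divisors of the constant over divisors of the leading coefficient, b = −7/4 is a root, giving the factor (4*b + 7) and quotient 3*b^2 + 10*b + 7.
The remaining quadratic factors as (b + 1)(3*b + 7).

(3*b + 7)*(4*b + 7)*(b + 1)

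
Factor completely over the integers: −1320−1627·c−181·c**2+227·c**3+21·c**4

Trying the rational-root candidates, c = −5/3 is a root, so (3·c+5) divides it; the quotient is 7·c**3+64·c**2−167·c−264.
Continuing, c = −8/7 is a root, giving the factor (7·c+8) and quotient c**2+8·c−33.
The remaining quadratic factors as (c−3)(c+11).

(3·c+5)·(7·c+8)·(c+11)·(c−3)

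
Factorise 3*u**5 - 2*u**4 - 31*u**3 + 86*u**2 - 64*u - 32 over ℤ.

(3*u + 1)*(u + 4)*(u - 2)*(u**2 - 3*u + 4)

Testing divisors of the constant over divisors of the leading coefficient, u = 2 is a root, so (u - 2) divides it; the quotient is 3*u**4 + 4*u**3 - 23*u**2 + 40*u + 16.
Continuing, u = -1/3 is a root, so (3*u + 1) divides it; the quotient is u**3 + u**2 - 8*u + 16.
Continuing, u = -4 is a root, so (u + 4) divides it; the quotient is u**2 - 3*u + 4.
The quadratic u**2 - 3*u + 4 has discriminant -7 < 0 and is irreducible over ℤ.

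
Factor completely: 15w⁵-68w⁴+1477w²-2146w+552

(3w-1)(5w-6)(w+4)(w²-7w+23)

Trying the rational-root candidates, w = 1/3 is a root, so (3w-1) is a factor; dividing leaves 5w⁴-21w³-7w²+490w-552.
Next, w = 6/5 is a root, so (5w-6) is a factor; dividing leaves w³-3w²-5w+92.
Next, w = -4 is a root, giving the factor (w+4) and quotient w²-7w+23.
The quadratic w²-7w+23 has discriminant -43 < 0 and is irreducible over ℤ.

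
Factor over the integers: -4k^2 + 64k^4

4k^2(4k + 1)(4k - 1)

Factor out 4k^2, leaving 16k^2 - 1, which is a difference of two squares.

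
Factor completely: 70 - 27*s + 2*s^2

Need a pair with product 2·70 = 140 and sum -27: that's -20 and -7.
Split the middle term: 2*s^2 - 20*s - 7*s + 70 = 2*s*(s - 10) - 7*(s - 10).

(2*s - 7)*(s - 10)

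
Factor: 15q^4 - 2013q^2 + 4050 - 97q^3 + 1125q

Among the possible rational roots, q = -6/5 is a root, so (5q + 6) is a factor; dividing leaves 3q^3 - 23q^2 - 375q + 675.
Next, q = 5/3 is a root, so (3q - 5) divides it; the quotient is q^2 - 6q - 135.
The remaining quadratic factors as (q + 9)(q - 15).

(3q - 5)(5q + 6)(q + 9)(q - 15)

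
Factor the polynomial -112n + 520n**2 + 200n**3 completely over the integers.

8n(5n + 14)(5n - 1)

Pull out the common factor 8n, then factor the remaining trinomial.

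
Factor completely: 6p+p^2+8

Two integers with product 8 and sum 6 are 4 and 2.

(p+2)(p+4)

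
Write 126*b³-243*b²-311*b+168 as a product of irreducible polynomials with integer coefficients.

(3*b-8)*(6*b+7)*(7*b-3)

Testing divisors of the constant over divisors of the leading coefficient, b = 8/3 is a root, so (3*b-8) is a factor; dividing leaves 42*b²+31*b-21.
The remaining quadratic factors as (6*b+7)(7*b-3).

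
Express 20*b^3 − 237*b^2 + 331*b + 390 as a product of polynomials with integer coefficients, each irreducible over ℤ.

Among the possible rational roots, b = −3/4 is a root, so (4*b + 3) is a factor; dividing leaves 5*b^2 − 63*b + 130.
The remaining quadratic factors as (b − 10)(5*b − 13).

(4*b + 3)*(5*b − 13)*(b − 10)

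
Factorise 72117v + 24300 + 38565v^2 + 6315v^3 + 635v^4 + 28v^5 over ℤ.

Testing divisors of the constant over divisors of the leading coefficient, v = -12 is a root, giving the factor (v + 12) and quotient 28v^4 + 299v^3 + 2727v^2 + 5841v + 2025.
Next, v = -9/4 is a root, giving the factor (4v + 9) and quotient 7v^3 + 59v^2 + 549v + 225.
Continuing, v = -3/7 is a root, so (7v + 3) is a factor; dividing leaves v^2 + 8v + 75.
The quadratic v^2 + 8v + 75 has discriminant -236 < 0 and is irreducible over ℤ.

(4v + 9)(7v + 3)(v + 12)(v^2 + 8v + 75)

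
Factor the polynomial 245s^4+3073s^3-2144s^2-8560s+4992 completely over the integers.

(5s-8)(7s+12)(7s-4)(s+13)

By the rational root theorem, s = 8/5 is a root, giving the factor (5s-8) and quotient 49s^3+693s^2+680s-624.
Then s = -13 is a root, giving the factor (s+13) and quotient 49s^2+56s-48.
The remaining quadratic factors as (7s-4)(7s+12).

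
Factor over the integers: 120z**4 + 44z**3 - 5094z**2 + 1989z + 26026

(2z + 13)(2z - 11)(5z - 14)(6z + 13)

Among the possible rational roots, z = 14/5 is a root, so (5z - 14) is a factor; dividing leaves 24z**3 + 76z**2 - 806z - 1859.
Next, z = -13/6 is a root, so (6z + 13) divides it; the quotient is 4z**2 + 4z - 143.
The remaining quadratic factors as (2z - 11)(2z + 13).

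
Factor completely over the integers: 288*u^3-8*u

8*u*(6*u+1)*(6*u-1)

Pull out the common factor 8*u; 36*u^2-1 is a difference of squares.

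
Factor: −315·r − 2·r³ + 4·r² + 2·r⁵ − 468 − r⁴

(2·r + 3)·(r + 3)·(r − 4)·(r² − r + 13)

Testing divisors of the constant over divisors of the leading coefficient, r = 4 is a root, so (r − 4) divides it; the quotient is 2·r⁴ + 7·r³ + 26·r² + 108·r + 117.
Continuing, r = −3/2 is a root, so (2·r + 3) divides it; the quotient is r³ + 2·r² + 10·r + 39.
Next, r = −3 is a root, so (r + 3) divides it; the quotient is r² − r + 13.
The quadratic r² − r + 13 has discriminant −51 < 0 and is irreducible over ℤ.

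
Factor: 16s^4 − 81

(2s + 3)(2s − 3)(4s^2 + 9)

(2s)⁴ − (3)⁴ = ((2s)² − (3)²)((2s)² + (3)²); the first factor splits again, the second (4s^2 + 9) is irreducible.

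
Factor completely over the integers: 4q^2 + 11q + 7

(4q + 7)(q + 1)

Need a pair with product 4·7 = 28 and sum 11: that's 7 and 4.
Split the middle term: 4q^2 + 7q + 4q + 7 = q(4q + 7) + (4q + 7).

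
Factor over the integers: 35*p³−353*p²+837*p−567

Testing divisors of the constant over divisors of the leading coefficient, p = 7 is a root, giving the factor (p−7) and quotient 35*p²−108*p+81.
The remaining quadratic factors as (7*p−9)(5*p−9).

(5*p−9)*(7*p−9)*(p−7)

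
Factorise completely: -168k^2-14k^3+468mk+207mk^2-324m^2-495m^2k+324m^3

(3m-2k)(9m-7k)(12m-k-12)

Group: 9m(36m^2-27mk-36m+2k^2+24k) - 7k(36m^2-27mk-36m+2k^2+24k); both groups contain (36m^2-27mk-36m+2k^2+24k), so (9m-7k) is a factor with cofactor 36m^2-27mk-36m+2k^2+24k.
The cofactor groups again: 36m^2-27mk-36m+2k^2+24k = 12m(3m-2k) + (-k-12)(3m-2k); both groups contain (3m-2k), giving (12m-k-12)(3m-2k).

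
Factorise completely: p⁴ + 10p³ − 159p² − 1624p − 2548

(p + 14)(p + 2)(p + 7)(p − 13)

Trying the rational-root candidates, p = 13 is a root, so (p − 13) is a factor; dividing leaves p³ + 23p² + 140p + 196.
Next, p = −14 is a root, so (p + 14) is a factor; dividing leaves p² + 9p + 14.
The remaining quadratic factors as (p + 2)(p + 7).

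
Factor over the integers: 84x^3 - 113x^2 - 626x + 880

(3x - 8)(4x + 11)(7x - 10)

Among the possible rational roots, x = 10/7 is a root, giving the factor (7x - 10) and quotient 12x^2 + x - 88.
The remaining quadratic factors as (3x - 8)(4x + 11).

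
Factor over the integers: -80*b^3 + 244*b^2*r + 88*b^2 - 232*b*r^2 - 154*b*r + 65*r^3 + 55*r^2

Group: 10*b*(-8*b^2 + 14*b*r - 5*r^2) + (-13*r - 11)*(-8*b^2 + 14*b*r - 5*r^2); both groups contain (-8*b^2 + 14*b*r - 5*r^2), so (10*b - 13*r - 11) is a factor with cofactor -8*b^2 + 14*b*r - 5*r^2.
The cofactor groups again: -8*b^2 + 14*b*r - 5*r^2 = -2*b*(4*b - 5*r) + r*(4*b - 5*r); both groups contain (4*b - 5*r), giving -(2*b - r)*(4*b - 5*r).

-(10*b - 13*r - 11)*(2*b - r)*(4*b - 5*r)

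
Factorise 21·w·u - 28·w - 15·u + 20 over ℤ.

(3·u - 4)·(7·w - 5)

Group as (21·w·u - 28·w) + (-15·u + 20) = 7·w·(3·u - 4) - 5·(3·u - 4).
Both groups share the factor (3·u - 4).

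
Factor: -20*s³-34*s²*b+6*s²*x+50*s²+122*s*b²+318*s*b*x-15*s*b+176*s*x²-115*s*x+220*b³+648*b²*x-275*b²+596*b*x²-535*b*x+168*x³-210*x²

-(2*s-5*b-7*x)*(5*s+11*b+6*x)*(2*s+4*b+4*x-5)

Group: 5*s*(-4*s²+2*s*b+6*s*x+10*s+20*b²+48*b*x-25*b+28*x²-35*x) + (11*b+6*x)*(-4*s²+2*s*b+6*s*x+10*s+20*b²+48*b*x-25*b+28*x²-35*x); both groups contain (-4*s²+2*s*b+6*s*x+10*s+20*b²+48*b*x-25*b+28*x²-35*x), so (5*s+11*b+6*x) is a factor with cofactor -4*s²+2*s*b+6*s*x+10*s+20*b²+48*b*x-25*b+28*x²-35*x.
The cofactor groups again: -4*s²+2*s*b+6*s*x+10*s+20*b²+48*b*x-25*b+28*x²-35*x = -2*s*(2*s-5*b-7*x) + (-4*b-4*x+5)*(2*s-5*b-7*x); both groups contain (2*s-5*b-7*x), giving -(2*s+4*b+4*x-5)*(2*s-5*b-7*x).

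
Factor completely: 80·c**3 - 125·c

Pull out the common factor 5·c; 16·c**2 - 25 is a difference of squares.

5·c·(4·c + 5)·(4·c - 5)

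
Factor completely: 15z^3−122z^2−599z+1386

(3z+14)(5z−9)(z−11)

By the rational root theorem, z = 11 is a root, so (z−11) is a factor; dividing leaves 15z^2+43z−126.
The remaining quadratic factors as (5z−9)(3z+14).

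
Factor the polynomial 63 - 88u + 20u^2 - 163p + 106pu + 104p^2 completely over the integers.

(13p + 10u - 9)(8p + 2u - 7)

Group: 13p(8p + 2u - 7) + (10u - 9)(8p + 2u - 7); both groups contain (8p + 2u - 7).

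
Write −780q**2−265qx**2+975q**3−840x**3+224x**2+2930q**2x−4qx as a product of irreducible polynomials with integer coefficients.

(13q+7x)(15q−8x)(5q+15x−4)

Group: 15q(65q**2+230qx−52q+105x**2−28x) − 8x(65q**2+230qx−52q+105x**2−28x); both groups contain (65q**2+230qx−52q+105x**2−28x), so (15q−8x) is a factor with cofactor 65q**2+230qx−52q+105x**2−28x.
The cofactor groups again: 65q**2+230qx−52q+105x**2−28x = 5q(13q+7x) + (15x−4)(13q+7x); both groups contain (13q+7x), giving (5q+15x−4)(13q+7x).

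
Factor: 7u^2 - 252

7(u + 6)(u - 6)

Every term has a factor of 7. Then u^2 - 36 = (u)² − (6)².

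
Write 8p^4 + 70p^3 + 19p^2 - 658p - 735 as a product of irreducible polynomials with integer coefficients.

Testing divisors of the constant over divisors of the leading coefficient, p = -7 is a root, so (p + 7) is a factor; dividing leaves 8p^3 + 14p^2 - 79p - 105.
Continuing, p = 3 is a root, so (p - 3) divides it; the quotient is 8p^2 + 38p + 35.
The remaining quadratic factors as (4p + 5)(2p + 7).

(2p + 7)(4p + 5)(p + 7)(p - 3)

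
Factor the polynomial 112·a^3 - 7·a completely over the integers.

7·a·(4·a + 1)·(4·a - 1)

Factor out 7·a, leaving 16·a^2 - 1, which is a difference of two squares.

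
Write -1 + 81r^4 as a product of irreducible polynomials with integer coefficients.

(3r + 1)(3r - 1)(9r^2 + 1)

Write as (9r^2)² − (1)², then factor 9r^2 - 1 once more.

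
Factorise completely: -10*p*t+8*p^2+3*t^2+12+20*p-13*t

Group: 4*p*(2*p-t+3) + (-3*t+4)*(2*p-t+3); both groups contain (2*p-t+3).

(2*p-t+3)*(4*p-3*t+4)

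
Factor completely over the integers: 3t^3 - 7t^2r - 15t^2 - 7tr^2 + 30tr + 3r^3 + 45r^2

Group: t(3t^2 + 2tr - 15t - r^2 - 15r) - 3r(3t^2 + 2tr - 15t - r^2 - 15r); both groups contain (3t^2 + 2tr - 15t - r^2 - 15r), so (t - 3r) is a factor with cofactor 3t^2 + 2tr - 15t - r^2 - 15r.
The cofactor groups again: 3t^2 + 2tr - 15t - r^2 - 15r = t(3t - r - 15) + r(3t - r - 15); both groups contain (3t - r - 15), giving (t + r)(3t - r - 15).

(t - 3r)(3t - r - 15)(t + r)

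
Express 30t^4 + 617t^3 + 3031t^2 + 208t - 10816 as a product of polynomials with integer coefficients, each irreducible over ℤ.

(2t + 13)(3t + 8)(5t - 8)(t + 13)

Testing divisors of the constant over divisors of the leading coefficient, t = -13/2 is a root, giving the factor (2t + 13) and quotient 15t^3 + 211t^2 + 144t - 832.
Continuing, t = -13 is a root, so (t + 13) is a factor; dividing leaves 15t^2 + 16t - 64.
The remaining quadratic factors as (3t + 8)(5t - 8).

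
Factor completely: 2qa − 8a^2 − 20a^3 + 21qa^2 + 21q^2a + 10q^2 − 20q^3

Group: q(−20q^2 + 41qa + 10q − 20a^2 − 8a) + a(−20q^2 + 41qa + 10q − 20a^2 − 8a); both groups contain (−20q^2 + 41qa + 10q − 20a^2 − 8a), so (q + a) is a factor with cofactor −20q^2 + 41qa + 10q − 20a^2 − 8a.
The cofactor groups again: −20q^2 + 41qa + 10q − 20a^2 − 8a = −5q(4q − 5a − 2) + 4a(4q − 5a − 2); both groups contain (4q − 5a − 2), giving −(5q − 4a)(4q − 5a − 2).

−(5q − 4a)(4q − 5a − 2)(q + a)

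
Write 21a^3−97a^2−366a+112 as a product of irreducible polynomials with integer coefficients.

By the rational root theorem, a = −8/3 is a root, giving the factor (3a+8) and quotient 7a^2−51a+14.
The remaining quadratic factors as (a−7)(7a−2).

(3a+8)(7a−2)(a−7)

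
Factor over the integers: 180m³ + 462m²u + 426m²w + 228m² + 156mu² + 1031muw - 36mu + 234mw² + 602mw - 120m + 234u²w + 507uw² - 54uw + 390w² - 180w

(15m + 6u + 13w - 6)(2m + 3w)(6m + 13u + 10)

Group: 6m(30m² + 12mu + 71mw - 12m + 18uw + 39w² - 18w) + (13u + 10)(30m² + 12mu + 71mw - 12m + 18uw + 39w² - 18w); both groups contain (30m² + 12mu + 71mw - 12m + 18uw + 39w² - 18w), so (6m + 13u + 10) is a factor with cofactor 30m² + 12mu + 71mw - 12m + 18uw + 39w² - 18w.
The cofactor groups again: 30m² + 12mu + 71mw - 12m + 18uw + 39w² - 18w = 15m(2m + 3w) + (6u + 13w - 6)(2m + 3w); both groups contain (2m + 3w), giving (15m + 6u + 13w - 6)(2m + 3w).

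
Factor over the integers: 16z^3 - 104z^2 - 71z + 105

(4z + 5)(4z - 3)(z - 7)

Among the possible rational roots, z = -5/4 is a root, so (4z + 5) is a factor; dividing leaves 4z^2 - 31z + 21.
The remaining quadratic factors as (4z - 3)(z - 7).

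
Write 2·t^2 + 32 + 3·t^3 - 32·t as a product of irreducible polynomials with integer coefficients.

Among the possible rational roots, t = 4/3 is a root, so (3·t - 4) is a factor; dividing leaves t^2 + 2·t - 8.
The remaining quadratic factors as (t + 4)(t - 2).

(3·t - 4)·(t + 4)·(t - 2)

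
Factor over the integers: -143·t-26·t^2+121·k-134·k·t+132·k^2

(11·k-13·t)·(12·k+2·t+11)

Group: 12·k·(11·k-13·t) + (2·t+11)·(11·k-13·t); both groups contain (11·k-13·t).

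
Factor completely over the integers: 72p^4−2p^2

Pull out the common factor 2p^2; 36p^2−1 is a difference of squares.

2p^2(6p+1)(6p−1)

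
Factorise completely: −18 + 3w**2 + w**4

(w**2 + 6)(w**2 − 3)

Substitute u = w**2 to get a quadratic in u, then factor.
w**2 − 3 is irreducible over ℤ (3 is not a perfect square).
w**2 + 6 is irreducible over ℤ (always positive, so no real roots).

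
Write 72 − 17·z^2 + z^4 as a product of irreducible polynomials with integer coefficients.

Substitute u = z^2 to get a quadratic in u, then factor.
z^2 − 9 is a difference of squares.
z^2 − 8 is irreducible over ℤ (8 is not a perfect square).

(z + 3)·(z − 3)·(z^2 − 8)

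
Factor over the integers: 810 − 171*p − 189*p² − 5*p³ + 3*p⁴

(3*p − 5)*(p + 3)*(p + 6)*(p − 9)

Testing divisors of the constant over divisors of the leading coefficient, p = 5/3 is a root, so (3*p − 5) is a factor; dividing leaves p³ − 63*p − 162.
Next, p = 9 is a root, so (p − 9) divides it; the quotient is p² + 9*p + 18.
The remaining quadratic factors as (p + 3)(p + 6).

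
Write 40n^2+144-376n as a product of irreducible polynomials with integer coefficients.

Pull out the common factor 8, then factor the remaining trinomial.

8(5n-2)(n-9)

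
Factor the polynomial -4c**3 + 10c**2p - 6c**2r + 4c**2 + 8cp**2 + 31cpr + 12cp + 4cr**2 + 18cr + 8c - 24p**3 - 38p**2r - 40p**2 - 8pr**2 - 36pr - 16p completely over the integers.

Group: 2c(-2c**2 + 8cp + cr + 4c - 8p**2 - 2pr - 8p) + (3p + 4r + 2)(-2c**2 + 8cp + cr + 4c - 8p**2 - 2pr - 8p); both groups contain (-2c**2 + 8cp + cr + 4c - 8p**2 - 2pr - 8p), so (2c + 3p + 4r + 2) is a factor with cofactor -2c**2 + 8cp + cr + 4c - 8p**2 - 2pr - 8p.
The cofactor groups again: -2c**2 + 8cp + cr + 4c - 8p**2 - 2pr - 8p = -2c(c - 2p) + (4p + r + 4)(c - 2p); both groups contain (c - 2p), giving -(2c - 4p - r - 4)(c - 2p).

-(2c + 3p + 4r + 2)(2c - 4p - r - 4)(c - 2p)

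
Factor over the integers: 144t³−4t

Every term has a factor of 4t. Then 36t²−1 = (6t)² − (1)².

4t(6t+1)(6t−1)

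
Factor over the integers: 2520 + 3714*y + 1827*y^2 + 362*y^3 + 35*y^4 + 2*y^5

Testing divisors of the constant over divisors of the leading coefficient, y = −5 is a root, so (y + 5) divides it; the quotient is 2*y^4 + 25*y^3 + 237*y^2 + 642*y + 504.
Then y = −2 is a root, so (y + 2) divides it; the quotient is 2*y^3 + 21*y^2 + 195*y + 252.
Continuing, y = −3/2 is a root, so (2*y + 3) is a factor; dividing leaves y^2 + 9*y + 84.
The quadratic y^2 + 9*y + 84 has discriminant −255 < 0 and is irreducible over ℤ.

(2*y + 3)*(y + 2)*(y + 5)*(y^2 + 9*y + 84)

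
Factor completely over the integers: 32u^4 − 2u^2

2u^2(4u + 1)(4u − 1)

Factor out 2u^2, leaving 16u^2 − 1, which is a difference of two squares.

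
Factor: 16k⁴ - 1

(2k + 1)(2k - 1)(4k² + 1)

Write as (4k²)² − (1)², then factor 4k² - 1 once more.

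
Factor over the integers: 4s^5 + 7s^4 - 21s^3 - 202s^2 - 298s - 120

Among the possible rational roots, s = -3/4 is a root, so (4s + 3) divides it; the quotient is s^4 + s^3 - 6s^2 - 46s - 40.
Next, s = 4 is a root, giving the factor (s - 4) and quotient s^3 + 5s^2 + 14s + 10.
Next, s = -1 is a root, giving the factor (s + 1) and quotient s^2 + 4s + 10.
The quadratic s^2 + 4s + 10 has discriminant -24 < 0 and is irreducible over ℤ.

(4s + 3)(s + 1)(s - 4)(s^2 + 4s + 10)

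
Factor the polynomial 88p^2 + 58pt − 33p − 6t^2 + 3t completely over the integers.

Group: 8p(11p − t) + (6t − 3)(11p − t); both groups contain (11p − t).

(11p − t)(8p + 6t − 3)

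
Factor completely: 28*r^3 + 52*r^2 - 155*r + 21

Among the possible rational roots, r = 1/7 is a root, so (7*r - 1) is a factor; dividing leaves 4*r^2 + 8*r - 21.
The remaining quadratic factors as (2*r - 3)(2*r + 7).

(2*r + 7)*(2*r - 3)*(7*r - 1)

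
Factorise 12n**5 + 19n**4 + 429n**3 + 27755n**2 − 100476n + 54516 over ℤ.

(3n − 2)(4n − 11)(n + 14)(n**2 − 9n + 177)

By the rational root theorem, n = −14 is a root, so (n + 14) divides it; the quotient is 12n**4 − 149n**3 + 2515n**2 − 7455n + 3894.
Next, n = 11/4 is a root, so (4n − 11) divides it; the quotient is 3n**3 − 29n**2 + 549n − 354.
Then n = 2/3 is a root, so (3n − 2) divides it; the quotient is n**2 − 9n + 177.
The quadratic n**2 − 9n + 177 has discriminant −627 < 0 and is irreducible over ℤ.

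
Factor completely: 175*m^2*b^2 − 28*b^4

7*b^2*(5*m − 2*b)*(5*m + 2*b)

Every term has a factor of 7*b^2. Then 25*m^2 − 4*b^2 = (5*m)² − (2*b)².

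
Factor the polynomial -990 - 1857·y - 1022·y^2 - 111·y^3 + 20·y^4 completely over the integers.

(4·y + 5)·(5·y + 6)·(y + 3)·(y - 11)

Among the possible rational roots, y = -3 is a root, giving the factor (y + 3) and quotient 20·y^3 - 171·y^2 - 509·y - 330.
Continuing, y = -6/5 is a root, giving the factor (5·y + 6) and quotient 4·y^2 - 39·y - 55.
The remaining quadratic factors as (4·y + 5)(y - 11).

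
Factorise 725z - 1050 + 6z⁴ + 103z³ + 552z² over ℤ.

(6z - 5)(z + 5)(z + 6)(z + 7)

By the rational root theorem, z = -5 is a root, giving the factor (z + 5) and quotient 6z³ + 73z² + 187z - 210.
Then z = -7 is a root, so (z + 7) divides it; the quotient is 6z² + 31z - 30.
The remaining quadratic factors as (z + 6)(6z - 5).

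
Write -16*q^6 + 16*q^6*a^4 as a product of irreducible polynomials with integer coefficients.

Pull out the common factor 16*q^6, leaving a^4 - 1.
Recognize a difference of squares with the parts a^2 and 1.
a^2 - 1 is again a difference of squares: (a - 1)*(a + 1).

16*q^6*(a + 1)*(a - 1)*(a^2 + 1)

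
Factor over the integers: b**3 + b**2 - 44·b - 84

By the rational root theorem, b = -2 is a root, so (b + 2) is a factor; dividing leaves b**2 - b - 42.
The remaining quadratic factors as (b + 6)(b - 7).

(b + 2)·(b + 6)·(b - 7)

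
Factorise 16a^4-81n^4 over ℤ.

Write as (4a^2)² − (9n^2)², then factor 4a^2-9n^2 once more.

(2a+3n)(2a-3n)(4a^2+9n^2)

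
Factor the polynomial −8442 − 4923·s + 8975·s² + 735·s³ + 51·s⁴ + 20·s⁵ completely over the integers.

Among the possible rational roots, s = −7 is a root, so (s + 7) divides it; the quotient is 20·s⁴ − 89·s³ + 1358·s² − 531·s − 1206.
Continuing, s = −3/4 is a root, giving the factor (4·s + 3) and quotient 5·s³ − 26·s² + 359·s − 402.
Continuing, s = 6/5 is a root, giving the factor (5·s − 6) and quotient s² − 4·s + 67.
The quadratic s² − 4·s + 67 has discriminant −252 < 0 and is irreducible over ℤ.

(4·s + 3)·(5·s − 6)·(s + 7)·(s² − 4·s + 67)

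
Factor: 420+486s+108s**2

6(3s+10)(6s+7)

Pull out the common factor 6, then factor the remaining trinomial.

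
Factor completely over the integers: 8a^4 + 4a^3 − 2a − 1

Group as (8a^4 − 2a) + (4a^3 − 1) = 2a(4a^3 − 1) + (4a^3 − 1).
Both groups share the factor (4a^3 − 1).

(2a + 1)(4a^3 − 1)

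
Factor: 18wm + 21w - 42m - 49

Group as (18wm + 21w) + (-42m - 49) = 3w(6m + 7) - 7(6m + 7).
Both groups share the factor (6m + 7).

(3w - 7)(6m + 7)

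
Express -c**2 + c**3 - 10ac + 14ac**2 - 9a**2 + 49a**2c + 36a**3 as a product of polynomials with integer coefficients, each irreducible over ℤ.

(4a + c - 1)(9a + c)(a + c)

Group: 9a(4a**2 + 5ac - a + c**2 - c) + c(4a**2 + 5ac - a + c**2 - c); both groups contain (4a**2 + 5ac - a + c**2 - c), so (9a + c) is a factor with cofactor 4a**2 + 5ac - a + c**2 - c.
The cofactor groups again: 4a**2 + 5ac - a + c**2 - c = a(4a + c - 1) + c(4a + c - 1); both groups contain (4a + c - 1), giving (a + c)(4a + c - 1).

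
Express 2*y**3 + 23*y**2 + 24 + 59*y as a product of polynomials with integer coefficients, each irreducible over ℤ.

(2*y + 1)*(y + 3)*(y + 8)

Trying the rational-root candidates, y = -3 is a root, so (y + 3) divides it; the quotient is 2*y**2 + 17*y + 8.
The remaining quadratic factors as (y + 8)(2*y + 1).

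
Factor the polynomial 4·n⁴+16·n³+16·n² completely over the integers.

4·n²·(n+2)²

Factor out 4·n² first: what remains is n²+4·n+4.
Recognize a perfect-square trinomial with the parts n and 2.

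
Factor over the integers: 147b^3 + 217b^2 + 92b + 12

Testing divisors of the constant over divisors of the leading coefficient, b = -2/7 is a root, so (7b + 2) is a factor; dividing leaves 21b^2 + 25b + 6.
The remaining quadratic factors as (3b + 1)(7b + 6).

(3b + 1)(7b + 2)(7b + 6)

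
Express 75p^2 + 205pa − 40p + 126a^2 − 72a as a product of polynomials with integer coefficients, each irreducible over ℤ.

(15p + 14a − 8)(5p + 9a)

Group: 5p(15p + 14a − 8) + 9a(15p + 14a − 8); both groups contain (15p + 14a − 8).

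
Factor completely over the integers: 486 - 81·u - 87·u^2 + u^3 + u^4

(u + 3)·(u + 9)·(u - 2)·(u - 9)

Testing divisors of the constant over divisors of the leading coefficient, u = -3 is a root, so (u + 3) is a factor; dividing leaves u^3 - 2·u^2 - 81·u + 162.
Then u = -9 is a root, so (u + 9) is a factor; dividing leaves u^2 - 11·u + 18.
The remaining quadratic factors as (u - 2)(u - 9).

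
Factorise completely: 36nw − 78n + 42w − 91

(6n + 7)(6w − 13)

Group as (36nw − 78n) + (42w − 91) = 6n(6w − 13) + 7(6w − 13).
Both groups share the factor (6w − 13).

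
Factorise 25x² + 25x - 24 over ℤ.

(5x + 8)(5x - 3)

Need a pair with product 25·(-24) = -600 and sum 25: that's 40 and -15.
Split the middle term: 25x² + 40x - 15x - 24 = 5x(5x + 8) - 3(5x + 8).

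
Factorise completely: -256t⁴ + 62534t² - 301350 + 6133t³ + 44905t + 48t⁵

(3t + 14)(4t + 15)(4t - 7)(t² - 12t + 205)

Trying the rational-root candidates, t = 7/4 is a root, so (4t - 7) is a factor; dividing leaves 12t⁴ - 43t³ + 1458t² + 18185t + 43050.
Continuing, t = -15/4 is a root, so (4t + 15) divides it; the quotient is 3t³ - 22t² + 447t + 2870.
Then t = -14/3 is a root, giving the factor (3t + 14) and quotient t² - 12t + 205.
The quadratic t² - 12t + 205 has discriminant -676 < 0 and is irreducible over ℤ.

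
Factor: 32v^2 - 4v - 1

Need a pair with product 32·(-1) = -32 and sum -4: that's 4 and -8.
Split the middle term: 32v^2 + 4v - 8v - 1 = 4v(8v + 1) - (8v + 1).

(4v - 1)(8v + 1)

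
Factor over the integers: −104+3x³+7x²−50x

(3x+13)(x+2)(x−4)

Testing divisors of the constant over divisors of the leading coefficient, x = 4 is a root, so (x−4) is a factor; dividing leaves 3x²+19x+26.
The remaining quadratic factors as (3x+13)(x+2).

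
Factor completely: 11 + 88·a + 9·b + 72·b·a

Group as (72·b·a + 9·b) + (88·a + 11) = 9·b·(8·a + 1) + 11·(8·a + 1).
Both groups share the factor (8·a + 1).

(8·a + 1)·(9·b + 11)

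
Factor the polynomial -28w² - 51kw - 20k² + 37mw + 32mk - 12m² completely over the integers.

Group: -4m(3m - 5k - 4w) + (4k + 7w)(3m - 5k - 4w); both groups contain (3m - 5k - 4w).

-(4m - 4k - 7w)(3m - 5k - 4w)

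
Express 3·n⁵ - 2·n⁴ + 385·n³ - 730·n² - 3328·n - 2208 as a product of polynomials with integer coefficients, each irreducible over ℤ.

(3·n + 4)·(n + 1)·(n - 4)·(n² + n + 138)

Among the possible rational roots, n = -1 is a root, giving the factor (n + 1) and quotient 3·n⁴ - 5·n³ + 390·n² - 1120·n - 2208.
Next, n = -4/3 is a root, so (3·n + 4) divides it; the quotient is n³ - 3·n² + 134·n - 552.
Continuing, n = 4 is a root, so (n - 4) is a factor; dividing leaves n² + n + 138.
The quadratic n² + n + 138 has discriminant -551 < 0 and is irreducible over ℤ.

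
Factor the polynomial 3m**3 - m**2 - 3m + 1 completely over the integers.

Testing divisors of the constant over divisors of the leading coefficient, m = -1 is a root, so (m + 1) is a factor; dividing leaves 3m**2 - 4m + 1.
The remaining quadratic factors as (3m - 1)(m - 1).

(3m - 1)(m + 1)(m - 1)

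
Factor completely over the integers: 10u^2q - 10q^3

Factor out 10q, leaving u^2 - q^2, which is a difference of two squares.

10q(u - q)(u + q)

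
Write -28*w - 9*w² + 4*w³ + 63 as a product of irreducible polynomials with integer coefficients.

Group as (4*w³ - 28*w) + (-9*w² + 63) = 4*w*(w² - 7) - 9*(w² - 7).
Both groups share the factor (w² - 7).

(4*w - 9)*(w² - 7)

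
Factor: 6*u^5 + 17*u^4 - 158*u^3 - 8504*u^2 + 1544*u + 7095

By the rational root theorem, u = 11 is a root, giving the factor (u - 11) and quotient 6*u^4 + 83*u^3 + 755*u^2 - 199*u - 645.
Next, u = -5/6 is a root, giving the factor (6*u + 5) and quotient u^3 + 13*u^2 + 115*u - 129.
Continuing, u = 1 is a root, giving the factor (u - 1) and quotient u^2 + 14*u + 129.
The quadratic u^2 + 14*u + 129 has discriminant -320 < 0 and is irreducible over ℤ.

(6*u + 5)*(u - 1)*(u - 11)*(u^2 + 14*u + 129)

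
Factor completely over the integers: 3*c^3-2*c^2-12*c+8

(3*c-2)*(c+2)*(c-2)

Group as (3*c^3-12*c) + (-2*c^2+8) = 3*c*(c^2-4) - 2*(c^2-4).
Both groups share the factor (c^2-4).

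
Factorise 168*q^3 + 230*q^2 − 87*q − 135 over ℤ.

By the rational root theorem, q = −5/6 is a root, so (6*q + 5) is a factor; dividing leaves 28*q^2 + 15*q − 27.
The remaining quadratic factors as (7*q + 9)(4*q − 3).

(4*q − 3)*(6*q + 5)*(7*q + 9)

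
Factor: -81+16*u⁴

(2*u+3)*(2*u-3)*(4*u²+9)

(2*u)⁴ − (3)⁴ = ((2*u)² − (3)²)((2*u)² + (3)²); the first factor splits again, the second (4*u²+9) is irreducible.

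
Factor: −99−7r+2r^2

Need a pair with product 2·(−99) = −198 and sum −7: that's −18 and 11.
Split the middle term: 2r^2−18r + 11r−99 = 2r(r−9) + 11(r−9).

(2r+11)(r−9)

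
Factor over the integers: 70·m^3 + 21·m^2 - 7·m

7·m·(2·m + 1)·(5·m - 1)

Pull out the common factor 7·m, then factor the remaining trinomial.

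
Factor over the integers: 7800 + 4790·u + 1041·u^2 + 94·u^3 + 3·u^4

(3·u + 13)·(u + 10)·(u + 12)·(u + 5)

By the rational root theorem, u = −5 is a root, so (u + 5) is a factor; dividing leaves 3·u^3 + 79·u^2 + 646·u + 1560.
Next, u = −13/3 is a root, so (3·u + 13) divides it; the quotient is u^2 + 22·u + 120.
The remaining quadratic factors as (u + 12)(u + 10).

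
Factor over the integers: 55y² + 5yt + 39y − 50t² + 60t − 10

Group: 11y(5y + 5t − 1) + (−10t + 10)(5y + 5t − 1); both groups contain (5y + 5t − 1).

(11y − 10t + 10)(5y + 5t − 1)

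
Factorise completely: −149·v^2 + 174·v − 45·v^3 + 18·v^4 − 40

By the rational root theorem, v = 1/3 is a root, so (3·v − 1) is a factor; dividing leaves 6·v^3 − 13·v^2 − 54·v + 40.
Next, v = 2/3 is a root, giving the factor (3·v − 2) and quotient 2·v^2 − 3·v − 20.
The remaining quadratic factors as (2·v + 5)(v − 4).

(2·v + 5)·(3·v − 1)·(3·v − 2)·(v − 4)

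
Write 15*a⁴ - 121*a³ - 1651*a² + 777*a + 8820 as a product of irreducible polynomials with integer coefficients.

Among the possible rational roots, a = -7 is a root, so (a + 7) is a factor; dividing leaves 15*a³ - 226*a² - 69*a + 1260.
Then a = 12/5 is a root, so (5*a - 12) divides it; the quotient is 3*a² - 38*a - 105.
The remaining quadratic factors as (3*a + 7)(a - 15).

(3*a + 7)*(5*a - 12)*(a + 7)*(a - 15)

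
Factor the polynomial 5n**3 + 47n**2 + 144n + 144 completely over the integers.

(5n + 12)(n + 3)(n + 4)

By the rational root theorem, n = -4 is a root, so (n + 4) divides it; the quotient is 5n**2 + 27n + 36.
The remaining quadratic factors as (n + 3)(5n + 12).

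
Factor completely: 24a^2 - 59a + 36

(3a - 4)(8a - 9)

Need a pair with product 24·36 = 864 and sum -59: that's -27 and -32.
Split the middle term: 24a^2 - 27a - 32a + 36 = 3a(8a - 9) - 4(8a - 9).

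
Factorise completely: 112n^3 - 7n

7n(4n + 1)(4n - 1)

Every term has a factor of 7n. Then 16n^2 - 1 = (4n)² − (1)².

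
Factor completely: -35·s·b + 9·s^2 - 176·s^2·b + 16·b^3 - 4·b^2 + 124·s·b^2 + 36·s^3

(4·s - 4·b + 1)·(s - 4·b)·(9·s + b)

Group: 9·s·(4·s^2 - 20·s·b + s + 16·b^2 - 4·b) + b·(4·s^2 - 20·s·b + s + 16·b^2 - 4·b); both groups contain (4·s^2 - 20·s·b + s + 16·b^2 - 4·b), so (9·s + b) is a factor with cofactor 4·s^2 - 20·s·b + s + 16·b^2 - 4·b.
The cofactor groups again: 4·s^2 - 20·s·b + s + 16·b^2 - 4·b = s·(4·s - 4·b + 1) - 4·b·(4·s - 4·b + 1); both groups contain (4·s - 4·b + 1), giving (s - 4·b)·(4·s - 4·b + 1).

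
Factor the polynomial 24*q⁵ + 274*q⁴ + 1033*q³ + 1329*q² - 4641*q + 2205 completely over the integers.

(4*q - 3)*(6*q - 5)*(q + 7)*(q² + 6*q + 21)

Trying the rational-root candidates, q = -7 is a root, giving the factor (q + 7) and quotient 24*q⁴ + 106*q³ + 291*q² - 708*q + 315.
Then q = 5/6 is a root, so (6*q - 5) is a factor; dividing leaves 4*q³ + 21*q² + 66*q - 63.
Continuing, q = 3/4 is a root, giving the factor (4*q - 3) and quotient q² + 6*q + 21.
The quadratic q² + 6*q + 21 has discriminant -48 < 0 and is irreducible over ℤ.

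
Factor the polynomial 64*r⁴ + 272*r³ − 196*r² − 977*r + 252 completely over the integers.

(4*r + 9)*(4*r − 1)*(4*r − 7)*(r + 4)

Trying the rational-root candidates, r = −9/4 is a root, so (4*r + 9) divides it; the quotient is 16*r³ + 32*r² − 121*r + 28.
Continuing, r = 1/4 is a root, so (4*r − 1) divides it; the quotient is 4*r² + 9*r − 28.
The remaining quadratic factors as (r + 4)(4*r − 7).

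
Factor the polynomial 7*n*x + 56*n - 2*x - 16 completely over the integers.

Group as (7*n*x + 56*n) + (-2*x - 16) = 7*n*(x + 8) - 2*(x + 8).
Both groups share the factor (x + 8).

(7*n - 2)*(x + 8)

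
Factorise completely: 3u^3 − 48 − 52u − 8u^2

(3u + 4)(u + 2)(u − 6)

Among the possible rational roots, u = 6 is a root, so (u − 6) is a factor; dividing leaves 3u^2 + 10u + 8.
The remaining quadratic factors as (3u + 4)(u + 2).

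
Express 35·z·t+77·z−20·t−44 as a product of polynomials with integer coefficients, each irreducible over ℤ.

Group as (35·z·t+77·z) + (−20·t−44) = 7·z·(5·t+11) − 4·(5·t+11).
Both groups share the factor (5·t+11).

(5·t+11)·(7·z−4)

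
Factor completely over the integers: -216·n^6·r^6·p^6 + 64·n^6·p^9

-8·n^6·p^6·(3·r^2 - 2·p)·(9·r^4 + 6·r^2·p + 4·p^2)

Pull out the common factor 8·n^6·p^6, leaving -27·r^6 + 8·p^3.
Recognize a difference of cubes with the parts 2·p and 3·r^2.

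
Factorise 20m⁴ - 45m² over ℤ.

Pull out the common factor 5m²; 4m² - 9 is a difference of squares.

5m²(2m + 3)(2m - 3)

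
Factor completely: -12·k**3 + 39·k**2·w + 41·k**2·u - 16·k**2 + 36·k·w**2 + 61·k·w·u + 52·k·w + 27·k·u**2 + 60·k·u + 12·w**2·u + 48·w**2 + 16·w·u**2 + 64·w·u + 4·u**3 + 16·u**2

Group: k·(-12·k**2 - 9·k·w - 7·k·u - 16·k - 3·w·u - 12·w - u**2 - 4·u) + (-4·w - 4·u)·(-12·k**2 - 9·k·w - 7·k·u - 16·k - 3·w·u - 12·w - u**2 - 4·u); both groups contain (-12·k**2 - 9·k·w - 7·k·u - 16·k - 3·w·u - 12·w - u**2 - 4·u), so (k - 4·w - 4·u) is a factor with cofactor -12·k**2 - 9·k·w - 7·k·u - 16·k - 3·w·u - 12·w - u**2 - 4·u.
The cofactor groups again: -12·k**2 - 9·k·w - 7·k·u - 16·k - 3·w·u - 12·w - u**2 - 4·u = -3·k·(4·k + 3·w + u) + (-u - 4)·(4·k + 3·w + u); both groups contain (4·k + 3·w + u), giving -(3·k + u + 4)·(4·k + 3·w + u).

-(3·k + u + 4)·(4·k + 3·w + u)·(k - 4·w - 4·u)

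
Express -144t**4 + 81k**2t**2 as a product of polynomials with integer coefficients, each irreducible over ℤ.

Factor out 9t**2, leaving 9k**2 - 16t**2, which is a difference of two squares.

9t**2(3k + 4t)(3k - 4t)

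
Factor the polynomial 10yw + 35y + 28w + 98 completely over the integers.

Group as (10yw + 35y) + (28w + 98) = 5y(2w + 7) + 14(2w + 7).
Both groups share the factor (2w + 7).

(2w + 7)(5y + 14)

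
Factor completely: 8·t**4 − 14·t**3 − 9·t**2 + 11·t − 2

By the rational root theorem, t = 1/4 is a root, so (4·t − 1) is a factor; dividing leaves 2·t**3 − 3·t**2 − 3·t + 2.
Continuing, t = 1/2 is a root, so (2·t − 1) divides it; the quotient is t**2 − t − 2.
The remaining quadratic factors as (t − 2)(t + 1).

(2·t − 1)·(4·t − 1)·(t + 1)·(t − 2)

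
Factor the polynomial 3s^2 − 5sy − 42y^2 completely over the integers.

Group: s(3s − 14y) + 3y(3s − 14y); both groups contain (3s − 14y).

(3s − 14y)(s + 3y)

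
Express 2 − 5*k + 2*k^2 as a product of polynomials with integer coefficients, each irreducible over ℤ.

(2*k − 1)*(k − 2)

Need a pair with product 2·2 = 4 and sum −5: that's −4 and −1.
Split the middle term: 2*k^2 − 4*k − k + 2 = 2*k*(k − 2) − (k − 2).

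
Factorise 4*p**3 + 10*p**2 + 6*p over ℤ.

Pull out the common factor 2*p, then factor the remaining trinomial.

2*p*(2*p + 3)*(p + 1)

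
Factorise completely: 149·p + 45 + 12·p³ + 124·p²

Testing divisors of the constant over divisors of the leading coefficient, p = −1/2 is a root, so (2·p + 1) is a factor; dividing leaves 6·p² + 59·p + 45.
The remaining quadratic factors as (6·p + 5)(p + 9).

(2·p + 1)·(6·p + 5)·(p + 9)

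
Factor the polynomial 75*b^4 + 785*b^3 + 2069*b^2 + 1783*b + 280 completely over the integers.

(3*b + 5)*(5*b + 1)*(5*b + 8)*(b + 7)

Among the possible rational roots, b = −5/3 is a root, so (3*b + 5) is a factor; dividing leaves 25*b^3 + 220*b^2 + 323*b + 56.
Next, b = −7 is a root, giving the factor (b + 7) and quotient 25*b^2 + 45*b + 8.
The remaining quadratic factors as (5*b + 8)(5*b + 1).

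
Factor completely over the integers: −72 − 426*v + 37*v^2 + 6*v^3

By the rational root theorem, v = −12 is a root, so (v + 12) divides it; the quotient is 6*v^2 − 35*v − 6.
The remaining quadratic factors as (6*v + 1)(v − 6).

(6*v + 1)*(v + 12)*(v − 6)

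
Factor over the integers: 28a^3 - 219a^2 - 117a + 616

Among the possible rational roots, a = 11/7 is a root, so (7a - 11) is a factor; dividing leaves 4a^2 - 25a - 56.
The remaining quadratic factors as (a - 8)(4a + 7).

(4a + 7)(7a - 11)(a - 8)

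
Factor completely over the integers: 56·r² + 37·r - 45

Need a pair with product 56·(-45) = -2520 and sum 37: that's -35 and 72.
Split the middle term: 56·r² - 35·r + 72·r - 45 = 7·r·(8·r - 5) + 9·(8·r - 5).

(7·r + 9)·(8·r - 5)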